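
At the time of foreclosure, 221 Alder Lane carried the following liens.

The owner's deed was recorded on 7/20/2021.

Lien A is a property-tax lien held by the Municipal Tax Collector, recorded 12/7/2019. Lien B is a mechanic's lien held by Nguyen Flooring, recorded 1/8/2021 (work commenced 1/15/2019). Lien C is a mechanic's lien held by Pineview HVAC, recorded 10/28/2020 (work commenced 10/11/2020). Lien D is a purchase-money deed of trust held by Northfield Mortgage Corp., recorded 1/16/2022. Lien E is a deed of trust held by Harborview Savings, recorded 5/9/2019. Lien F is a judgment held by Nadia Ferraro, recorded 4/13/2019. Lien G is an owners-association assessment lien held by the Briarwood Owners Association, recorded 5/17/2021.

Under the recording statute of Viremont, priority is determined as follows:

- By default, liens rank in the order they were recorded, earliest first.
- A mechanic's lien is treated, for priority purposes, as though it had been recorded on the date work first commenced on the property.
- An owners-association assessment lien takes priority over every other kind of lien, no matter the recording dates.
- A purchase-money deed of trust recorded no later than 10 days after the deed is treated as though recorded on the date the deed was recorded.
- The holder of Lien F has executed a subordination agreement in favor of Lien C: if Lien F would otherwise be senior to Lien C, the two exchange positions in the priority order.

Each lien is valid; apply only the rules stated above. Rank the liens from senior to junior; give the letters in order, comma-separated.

Effective dates after the stated exceptions: B relates back to 1/15/2019 (work commenced); C is treated as recorded 10/11/2020, the work-commencement date; D was recorded 180 days after the deed — beyond 10 days — so no relation-back applies.
As an owners-association assessment lien, G is senior to every other lien.
Among the remaining liens, by effective date: B (1/15/2019), F (4/13/2019), E (5/9/2019), A (12/7/2019), C (10/11/2020), D (1/16/2022).
F would otherwise be senior to C, so under the subordination agreement F and C exchange positions.

G, B, C, E, A, F, D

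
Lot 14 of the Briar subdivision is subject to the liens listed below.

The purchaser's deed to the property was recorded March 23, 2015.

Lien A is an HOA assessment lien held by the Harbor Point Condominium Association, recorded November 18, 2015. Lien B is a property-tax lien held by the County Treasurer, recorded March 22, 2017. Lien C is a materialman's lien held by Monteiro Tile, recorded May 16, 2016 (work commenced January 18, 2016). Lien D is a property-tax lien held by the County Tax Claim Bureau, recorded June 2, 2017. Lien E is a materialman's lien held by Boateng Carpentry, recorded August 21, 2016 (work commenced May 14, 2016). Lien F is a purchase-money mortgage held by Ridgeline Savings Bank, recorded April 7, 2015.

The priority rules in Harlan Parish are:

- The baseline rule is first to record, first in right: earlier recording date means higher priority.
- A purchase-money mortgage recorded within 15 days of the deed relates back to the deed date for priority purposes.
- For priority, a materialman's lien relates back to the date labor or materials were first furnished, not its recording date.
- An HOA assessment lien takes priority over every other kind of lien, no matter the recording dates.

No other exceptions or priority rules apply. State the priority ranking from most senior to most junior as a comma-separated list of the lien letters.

Effective dates: C's effective date is January 18, 2016, when work began; E's effective date is May 14, 2016, when work began; F was recorded within the 15-day window, so its effective date is the deed date March 23, 2015.
As an HOA assessment lien, A is senior to every other lien.
Among the remaining liens, by effective date: F (March 23, 2015), C (January 18, 2016), E (May 14, 2016), B (March 22, 2017), D (June 2, 2017).

A, F, C, E, B, D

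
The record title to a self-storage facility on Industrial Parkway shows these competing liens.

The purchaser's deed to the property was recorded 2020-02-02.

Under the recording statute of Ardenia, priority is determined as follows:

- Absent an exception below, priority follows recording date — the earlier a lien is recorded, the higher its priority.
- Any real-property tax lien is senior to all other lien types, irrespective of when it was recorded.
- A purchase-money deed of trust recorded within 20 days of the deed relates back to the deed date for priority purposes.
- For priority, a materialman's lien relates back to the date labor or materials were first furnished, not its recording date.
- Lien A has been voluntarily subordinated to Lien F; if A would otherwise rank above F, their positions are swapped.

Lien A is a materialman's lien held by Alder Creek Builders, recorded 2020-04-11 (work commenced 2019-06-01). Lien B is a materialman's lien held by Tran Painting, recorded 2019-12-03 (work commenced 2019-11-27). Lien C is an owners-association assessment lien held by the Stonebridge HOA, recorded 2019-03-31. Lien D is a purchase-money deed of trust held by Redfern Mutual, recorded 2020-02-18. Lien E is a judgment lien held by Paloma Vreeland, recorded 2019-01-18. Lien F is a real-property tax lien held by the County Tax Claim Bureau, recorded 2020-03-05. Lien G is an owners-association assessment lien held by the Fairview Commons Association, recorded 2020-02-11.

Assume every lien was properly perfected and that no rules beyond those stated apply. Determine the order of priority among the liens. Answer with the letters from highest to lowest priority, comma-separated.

Adjusting effective dates: A's effective date is 2019-06-01, when work began; B relates back to 2019-11-27 (work commenced); D was recorded within the 20-day window, so its effective date is the deed date 2020-02-02.
As a real-property tax lien, F is senior to every other lien.
Ordering the rest by effective date: E (2019-01-18), C (2019-03-31), A (2019-06-01), B (2019-11-27), D (2020-02-02), G (2020-02-11).
A already ranks below F; the subordination has no effect.

F, E, C, A, B, D, G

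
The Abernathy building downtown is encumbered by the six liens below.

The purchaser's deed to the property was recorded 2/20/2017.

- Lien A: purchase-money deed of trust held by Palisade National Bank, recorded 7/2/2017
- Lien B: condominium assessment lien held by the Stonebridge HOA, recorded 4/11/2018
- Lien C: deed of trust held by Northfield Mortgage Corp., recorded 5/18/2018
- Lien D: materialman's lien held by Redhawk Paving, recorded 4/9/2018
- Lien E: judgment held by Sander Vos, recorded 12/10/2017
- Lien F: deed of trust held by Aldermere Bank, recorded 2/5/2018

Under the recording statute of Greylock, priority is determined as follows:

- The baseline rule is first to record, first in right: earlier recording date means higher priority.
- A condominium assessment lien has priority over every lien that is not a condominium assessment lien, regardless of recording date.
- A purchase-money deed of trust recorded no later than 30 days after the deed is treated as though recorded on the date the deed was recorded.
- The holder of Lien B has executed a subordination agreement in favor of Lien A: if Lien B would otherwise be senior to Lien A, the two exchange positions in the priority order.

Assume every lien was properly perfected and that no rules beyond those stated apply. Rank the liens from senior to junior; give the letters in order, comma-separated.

Effective dates after the stated exceptions: A was recorded 132 days after the deed — beyond 30 days — so no relation-back applies.
B, as a condominium assessment lien, has superpriority and ranks first.
Among the remaining liens, by effective date: A (7/2/2017), E (12/10/2017), F (2/5/2018), D (4/9/2018), C (5/18/2018).
Because B would otherwise rank above A, the subordination swaps them.

A, B, E, F, D, C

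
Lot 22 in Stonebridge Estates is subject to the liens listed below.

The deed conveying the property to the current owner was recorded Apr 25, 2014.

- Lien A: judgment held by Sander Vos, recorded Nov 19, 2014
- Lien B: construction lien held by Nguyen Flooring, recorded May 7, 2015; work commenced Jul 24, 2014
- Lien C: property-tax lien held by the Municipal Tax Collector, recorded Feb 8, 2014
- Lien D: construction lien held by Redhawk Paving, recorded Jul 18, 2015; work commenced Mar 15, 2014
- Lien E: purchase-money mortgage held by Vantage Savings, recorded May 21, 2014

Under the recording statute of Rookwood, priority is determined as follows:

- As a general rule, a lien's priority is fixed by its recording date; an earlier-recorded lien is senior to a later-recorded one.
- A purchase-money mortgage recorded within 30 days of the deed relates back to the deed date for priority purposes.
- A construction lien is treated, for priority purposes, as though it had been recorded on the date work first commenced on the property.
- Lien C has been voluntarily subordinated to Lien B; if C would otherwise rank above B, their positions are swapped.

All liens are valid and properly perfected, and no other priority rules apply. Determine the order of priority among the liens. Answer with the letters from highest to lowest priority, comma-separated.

B, D, E, C, A

First, effective dates: B relates back to Jul 24, 2014 (work commenced); D is treated as recorded Mar 15, 2014, the work-commencement date; E was recorded within the 30-day window, so its effective date is the deed date Apr 25, 2014.
By effective date: C (Feb 8, 2014), D (Mar 15, 2014), E (Apr 25, 2014), B (Jul 24, 2014), A (Nov 19, 2014).
The subordination applies — C was senior to B — so C and B swap.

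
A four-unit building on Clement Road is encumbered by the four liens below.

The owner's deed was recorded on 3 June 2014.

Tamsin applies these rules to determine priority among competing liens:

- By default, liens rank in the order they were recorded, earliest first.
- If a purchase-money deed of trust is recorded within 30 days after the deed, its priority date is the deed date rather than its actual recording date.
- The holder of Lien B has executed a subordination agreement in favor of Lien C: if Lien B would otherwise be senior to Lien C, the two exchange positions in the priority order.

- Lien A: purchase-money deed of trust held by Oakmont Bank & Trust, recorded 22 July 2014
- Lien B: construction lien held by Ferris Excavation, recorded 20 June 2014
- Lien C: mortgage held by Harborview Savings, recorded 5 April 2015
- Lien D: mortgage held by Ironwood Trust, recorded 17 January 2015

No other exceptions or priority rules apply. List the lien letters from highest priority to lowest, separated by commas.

Adjusting effective dates: A was recorded 49 days after the deed — beyond 30 days — so no relation-back applies.
Ordering by effective date: B (20 June 2014), A (22 July 2014), D (17 January 2015), C (5 April 2015).
The subordination applies — B was senior to C — so B and C swap.

C, A, D, B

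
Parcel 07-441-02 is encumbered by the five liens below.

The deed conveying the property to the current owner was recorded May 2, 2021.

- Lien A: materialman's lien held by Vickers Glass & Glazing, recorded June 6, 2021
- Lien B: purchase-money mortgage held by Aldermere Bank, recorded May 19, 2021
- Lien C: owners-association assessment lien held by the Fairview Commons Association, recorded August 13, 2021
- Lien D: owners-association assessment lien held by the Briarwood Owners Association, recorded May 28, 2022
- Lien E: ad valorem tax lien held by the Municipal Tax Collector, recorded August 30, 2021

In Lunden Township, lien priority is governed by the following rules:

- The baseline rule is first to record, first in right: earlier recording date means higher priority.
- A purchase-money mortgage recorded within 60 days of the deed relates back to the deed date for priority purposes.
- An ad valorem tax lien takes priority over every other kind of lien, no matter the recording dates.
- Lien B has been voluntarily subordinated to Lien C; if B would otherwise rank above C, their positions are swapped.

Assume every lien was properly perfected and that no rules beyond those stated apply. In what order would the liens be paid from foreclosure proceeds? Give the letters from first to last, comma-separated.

E, C, A, B, D

First, effective dates: B was recorded within the 60-day window, so its effective date is the deed date May 2, 2021.
E is an ad valorem tax lien and takes priority over every other lien.
Ordering the rest by effective date: B (May 2, 2021), A (June 6, 2021), C (August 13, 2021), D (May 28, 2022).
B would otherwise be senior to C, so under the subordination agreement B and C exchange positions.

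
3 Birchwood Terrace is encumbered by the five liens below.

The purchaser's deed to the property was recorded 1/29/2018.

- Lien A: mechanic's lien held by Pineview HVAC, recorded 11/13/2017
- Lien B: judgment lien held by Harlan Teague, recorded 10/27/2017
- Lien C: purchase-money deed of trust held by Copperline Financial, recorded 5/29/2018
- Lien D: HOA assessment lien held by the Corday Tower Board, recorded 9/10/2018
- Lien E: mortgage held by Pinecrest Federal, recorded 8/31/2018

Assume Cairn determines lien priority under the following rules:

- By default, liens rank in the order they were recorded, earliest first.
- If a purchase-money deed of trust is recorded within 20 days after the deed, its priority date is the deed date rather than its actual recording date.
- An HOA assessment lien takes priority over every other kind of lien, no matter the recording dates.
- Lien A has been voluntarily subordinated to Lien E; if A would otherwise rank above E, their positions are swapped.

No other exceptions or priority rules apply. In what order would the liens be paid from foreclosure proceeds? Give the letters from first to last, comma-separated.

Effective dates after the stated exceptions: C was recorded 120 days after the deed, outside the 20-day window, so it keeps its recording date.
As an HOA assessment lien, D is senior to every other lien.
Among the remaining liens, by effective date: B (10/27/2017), A (11/13/2017), C (5/29/2018), E (8/31/2018).
The subordination applies — A was senior to E — so A and E swap.

D, B, E, C, A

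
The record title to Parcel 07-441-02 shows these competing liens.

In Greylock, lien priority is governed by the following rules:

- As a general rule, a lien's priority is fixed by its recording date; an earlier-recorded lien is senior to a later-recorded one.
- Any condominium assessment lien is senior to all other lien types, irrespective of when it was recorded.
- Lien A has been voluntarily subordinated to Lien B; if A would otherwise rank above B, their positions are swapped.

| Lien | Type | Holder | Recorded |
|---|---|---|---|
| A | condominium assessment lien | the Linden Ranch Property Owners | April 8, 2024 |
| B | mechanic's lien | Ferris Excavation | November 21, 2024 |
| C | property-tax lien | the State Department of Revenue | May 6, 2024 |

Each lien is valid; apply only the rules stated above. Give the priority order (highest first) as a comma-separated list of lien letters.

B, C, A

A is a condominium assessment lien and takes priority over every other lien.
The other liens, earliest effective date first: C (May 6, 2024), B (November 21, 2024).
Because A would otherwise rank above B, the subordination swaps them.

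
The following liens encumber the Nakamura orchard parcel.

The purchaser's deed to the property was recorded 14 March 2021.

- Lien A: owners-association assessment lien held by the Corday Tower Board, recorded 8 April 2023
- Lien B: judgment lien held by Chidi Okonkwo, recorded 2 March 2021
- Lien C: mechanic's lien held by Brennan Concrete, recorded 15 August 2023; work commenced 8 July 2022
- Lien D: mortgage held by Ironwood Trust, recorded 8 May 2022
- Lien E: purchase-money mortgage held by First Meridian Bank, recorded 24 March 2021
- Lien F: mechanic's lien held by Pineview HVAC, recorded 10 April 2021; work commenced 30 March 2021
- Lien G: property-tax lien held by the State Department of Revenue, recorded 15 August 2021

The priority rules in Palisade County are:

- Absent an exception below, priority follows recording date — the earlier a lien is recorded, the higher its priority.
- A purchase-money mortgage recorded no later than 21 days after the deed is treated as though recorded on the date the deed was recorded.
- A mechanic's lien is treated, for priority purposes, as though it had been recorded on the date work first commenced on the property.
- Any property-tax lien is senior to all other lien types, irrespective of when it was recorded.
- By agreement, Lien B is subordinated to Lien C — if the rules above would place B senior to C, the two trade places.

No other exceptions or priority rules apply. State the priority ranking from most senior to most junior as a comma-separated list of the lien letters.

G, C, E, F, D, B, A

Adjusting effective dates: C relates back to 8 July 2022 (work commenced); E's effective date is the deed date, 14 March 2021; F's effective date is 30 March 2021, when work began.
G is a property-tax lien, so it outranks all other liens regardless of date.
Remaining liens by effective date: B (2 March 2021), E (14 March 2021), F (30 March 2021), D (8 May 2022), C (8 July 2022), A (8 April 2023).
B is senior to C before the subordination, so the two trade places.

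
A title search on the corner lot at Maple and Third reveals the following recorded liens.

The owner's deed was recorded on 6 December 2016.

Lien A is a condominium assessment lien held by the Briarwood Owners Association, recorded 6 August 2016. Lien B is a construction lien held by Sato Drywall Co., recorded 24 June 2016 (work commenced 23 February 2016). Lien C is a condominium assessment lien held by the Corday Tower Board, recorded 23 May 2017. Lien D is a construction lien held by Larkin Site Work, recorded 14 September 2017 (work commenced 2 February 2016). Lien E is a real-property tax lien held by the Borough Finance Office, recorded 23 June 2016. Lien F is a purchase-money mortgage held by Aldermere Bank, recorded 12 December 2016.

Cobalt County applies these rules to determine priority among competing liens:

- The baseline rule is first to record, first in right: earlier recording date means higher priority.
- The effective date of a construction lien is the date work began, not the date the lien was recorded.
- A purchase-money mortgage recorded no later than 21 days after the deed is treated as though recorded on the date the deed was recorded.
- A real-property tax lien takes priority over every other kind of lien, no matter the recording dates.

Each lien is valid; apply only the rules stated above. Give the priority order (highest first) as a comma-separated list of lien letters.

Effective dates after the stated exceptions: B relates back to 23 February 2016 (work commenced); D is treated as recorded 2 February 2016, the work-commencement date; F relates back to the deed date 6 December 2016.
E is a real-property tax lien, so it outranks all other liens regardless of date.
The other liens, earliest effective date first: D (2 February 2016), B (23 February 2016), A (6 August 2016), F (6 December 2016), C (23 May 2017).

E, D, B, A, F, C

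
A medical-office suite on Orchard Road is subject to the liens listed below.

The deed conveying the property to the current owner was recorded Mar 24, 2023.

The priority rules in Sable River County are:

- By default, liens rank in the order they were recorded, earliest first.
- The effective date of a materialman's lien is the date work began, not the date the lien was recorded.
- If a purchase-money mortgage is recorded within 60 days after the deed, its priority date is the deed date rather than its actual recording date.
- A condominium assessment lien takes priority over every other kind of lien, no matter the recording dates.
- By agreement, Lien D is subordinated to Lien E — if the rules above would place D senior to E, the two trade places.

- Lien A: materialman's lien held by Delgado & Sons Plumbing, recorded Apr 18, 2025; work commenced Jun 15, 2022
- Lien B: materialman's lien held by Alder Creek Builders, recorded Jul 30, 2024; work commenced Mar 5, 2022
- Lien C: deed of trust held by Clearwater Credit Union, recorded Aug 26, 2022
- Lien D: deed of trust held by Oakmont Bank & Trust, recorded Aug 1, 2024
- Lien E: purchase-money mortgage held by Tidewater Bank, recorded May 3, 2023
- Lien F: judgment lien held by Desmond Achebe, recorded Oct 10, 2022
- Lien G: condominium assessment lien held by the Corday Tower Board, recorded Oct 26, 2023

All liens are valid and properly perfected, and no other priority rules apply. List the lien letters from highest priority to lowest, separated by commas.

G, B, A, C, F, E, D

Adjusting effective dates: A relates back to Jun 15, 2022 (work commenced); B's effective date is Mar 5, 2022, when work began; E relates back to the deed date Mar 24, 2023.
G, as a condominium assessment lien, has superpriority and ranks first.
Ordering the rest by effective date: B (Mar 5, 2022), A (Jun 15, 2022), C (Aug 26, 2022), F (Oct 10, 2022), E (Mar 24, 2023), D (Aug 1, 2024).
D already ranks below E; the subordination has no effect.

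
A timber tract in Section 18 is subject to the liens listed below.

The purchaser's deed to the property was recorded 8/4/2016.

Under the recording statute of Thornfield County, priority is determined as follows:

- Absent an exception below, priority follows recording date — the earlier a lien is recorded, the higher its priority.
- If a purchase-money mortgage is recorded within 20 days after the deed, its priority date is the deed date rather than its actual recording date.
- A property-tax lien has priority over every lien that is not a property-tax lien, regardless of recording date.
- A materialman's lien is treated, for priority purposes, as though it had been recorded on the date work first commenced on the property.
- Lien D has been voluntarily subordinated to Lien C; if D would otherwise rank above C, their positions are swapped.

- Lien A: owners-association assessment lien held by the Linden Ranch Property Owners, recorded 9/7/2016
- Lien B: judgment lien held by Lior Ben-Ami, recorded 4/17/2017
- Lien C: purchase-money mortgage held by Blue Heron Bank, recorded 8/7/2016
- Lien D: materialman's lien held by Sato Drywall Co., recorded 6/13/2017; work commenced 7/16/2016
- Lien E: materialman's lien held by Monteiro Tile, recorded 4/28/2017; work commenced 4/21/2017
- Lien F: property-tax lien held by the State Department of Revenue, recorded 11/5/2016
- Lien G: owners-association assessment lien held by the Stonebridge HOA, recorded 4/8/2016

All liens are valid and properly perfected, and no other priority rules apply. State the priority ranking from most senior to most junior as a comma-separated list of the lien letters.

F, G, C, D, A, B, E

Effective dates: C was recorded within the 20-day window, so its effective date is the deed date 8/4/2016; D relates back to 7/16/2016 (work commenced); E is treated as recorded 4/21/2017, the work-commencement date.
As a property-tax lien, F is senior to every other lien.
Among the remaining liens, by effective date: G (4/8/2016), D (7/16/2016), C (8/4/2016), A (9/7/2016), B (4/17/2017), E (4/21/2017).
The subordination applies — D was senior to C — so D and C swap.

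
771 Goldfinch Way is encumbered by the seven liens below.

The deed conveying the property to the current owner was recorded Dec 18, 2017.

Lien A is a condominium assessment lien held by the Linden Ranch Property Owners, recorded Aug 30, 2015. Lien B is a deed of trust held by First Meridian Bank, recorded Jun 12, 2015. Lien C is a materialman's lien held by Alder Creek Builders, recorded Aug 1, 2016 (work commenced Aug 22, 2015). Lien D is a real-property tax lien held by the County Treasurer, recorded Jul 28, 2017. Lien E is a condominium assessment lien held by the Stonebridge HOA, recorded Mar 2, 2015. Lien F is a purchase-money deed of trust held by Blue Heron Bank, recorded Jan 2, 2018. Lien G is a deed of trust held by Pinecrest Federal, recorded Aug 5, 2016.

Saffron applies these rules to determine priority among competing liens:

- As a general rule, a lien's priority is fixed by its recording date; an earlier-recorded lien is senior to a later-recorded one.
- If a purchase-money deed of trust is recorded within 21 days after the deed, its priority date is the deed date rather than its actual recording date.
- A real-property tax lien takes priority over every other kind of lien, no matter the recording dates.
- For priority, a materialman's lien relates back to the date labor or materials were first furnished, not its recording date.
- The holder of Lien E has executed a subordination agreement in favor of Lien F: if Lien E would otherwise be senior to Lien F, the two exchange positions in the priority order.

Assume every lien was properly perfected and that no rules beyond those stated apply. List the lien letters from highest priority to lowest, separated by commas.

First, effective dates: C is treated as recorded Aug 22, 2015, the work-commencement date; F's effective date is the deed date, Dec 18, 2017.
As a real-property tax lien, D is senior to every other lien.
Remaining liens by effective date: E (Mar 2, 2015), B (Jun 12, 2015), C (Aug 22, 2015), A (Aug 30, 2015), G (Aug 5, 2016), F (Dec 18, 2017).
Because E would otherwise rank above F, the subordination swaps them.

D, F, B, C, A, G, E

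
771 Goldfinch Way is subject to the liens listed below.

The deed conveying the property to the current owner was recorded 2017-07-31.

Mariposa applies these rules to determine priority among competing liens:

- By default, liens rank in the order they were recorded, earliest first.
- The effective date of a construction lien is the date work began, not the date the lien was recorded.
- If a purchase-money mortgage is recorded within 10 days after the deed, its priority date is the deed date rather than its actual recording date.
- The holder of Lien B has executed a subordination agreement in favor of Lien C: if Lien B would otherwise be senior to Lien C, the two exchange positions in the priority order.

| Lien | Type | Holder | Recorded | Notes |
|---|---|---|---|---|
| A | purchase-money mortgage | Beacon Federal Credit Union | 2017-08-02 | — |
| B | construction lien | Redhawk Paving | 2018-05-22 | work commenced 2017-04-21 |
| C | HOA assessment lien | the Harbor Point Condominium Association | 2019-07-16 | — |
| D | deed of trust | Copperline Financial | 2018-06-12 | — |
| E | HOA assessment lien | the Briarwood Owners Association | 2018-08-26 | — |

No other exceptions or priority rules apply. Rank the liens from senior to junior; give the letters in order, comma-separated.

Adjusting effective dates: A relates back to the deed date 2017-07-31; B relates back to 2017-04-21 (work commenced).
By effective date: B (2017-04-21), A (2017-07-31), D (2018-06-12), E (2018-08-26), C (2019-07-16).
The subordination applies — B was senior to C — so B and C swap.

C, A, D, E, B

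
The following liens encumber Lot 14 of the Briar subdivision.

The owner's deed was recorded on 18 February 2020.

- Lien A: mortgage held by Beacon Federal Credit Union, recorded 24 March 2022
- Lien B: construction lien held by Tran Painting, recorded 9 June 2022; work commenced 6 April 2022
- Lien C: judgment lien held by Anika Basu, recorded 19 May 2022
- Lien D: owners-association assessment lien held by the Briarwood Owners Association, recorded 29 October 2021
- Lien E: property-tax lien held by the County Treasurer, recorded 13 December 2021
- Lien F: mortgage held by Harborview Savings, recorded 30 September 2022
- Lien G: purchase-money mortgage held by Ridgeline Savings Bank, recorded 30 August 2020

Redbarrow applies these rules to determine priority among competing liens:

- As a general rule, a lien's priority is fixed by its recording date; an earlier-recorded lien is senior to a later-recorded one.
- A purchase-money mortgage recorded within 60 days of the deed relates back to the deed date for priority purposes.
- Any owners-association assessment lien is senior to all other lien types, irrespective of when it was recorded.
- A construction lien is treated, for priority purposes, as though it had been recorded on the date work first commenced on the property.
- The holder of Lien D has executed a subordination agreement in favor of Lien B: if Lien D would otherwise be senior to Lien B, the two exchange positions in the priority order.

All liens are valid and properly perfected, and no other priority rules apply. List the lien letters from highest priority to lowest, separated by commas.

Effective dates: B is treated as recorded 6 April 2022, the work-commencement date; G was recorded 194 days after the deed, outside the 60-day window, so it keeps its recording date.
D is an owners-association assessment lien, so it outranks all other liens regardless of date.
The other liens, earliest effective date first: G (30 August 2020), E (13 December 2021), A (24 March 2022), B (6 April 2022), C (19 May 2022), F (30 September 2022).
The subordination applies — D was senior to B — so D and B swap.

B, G, E, A, D, C, F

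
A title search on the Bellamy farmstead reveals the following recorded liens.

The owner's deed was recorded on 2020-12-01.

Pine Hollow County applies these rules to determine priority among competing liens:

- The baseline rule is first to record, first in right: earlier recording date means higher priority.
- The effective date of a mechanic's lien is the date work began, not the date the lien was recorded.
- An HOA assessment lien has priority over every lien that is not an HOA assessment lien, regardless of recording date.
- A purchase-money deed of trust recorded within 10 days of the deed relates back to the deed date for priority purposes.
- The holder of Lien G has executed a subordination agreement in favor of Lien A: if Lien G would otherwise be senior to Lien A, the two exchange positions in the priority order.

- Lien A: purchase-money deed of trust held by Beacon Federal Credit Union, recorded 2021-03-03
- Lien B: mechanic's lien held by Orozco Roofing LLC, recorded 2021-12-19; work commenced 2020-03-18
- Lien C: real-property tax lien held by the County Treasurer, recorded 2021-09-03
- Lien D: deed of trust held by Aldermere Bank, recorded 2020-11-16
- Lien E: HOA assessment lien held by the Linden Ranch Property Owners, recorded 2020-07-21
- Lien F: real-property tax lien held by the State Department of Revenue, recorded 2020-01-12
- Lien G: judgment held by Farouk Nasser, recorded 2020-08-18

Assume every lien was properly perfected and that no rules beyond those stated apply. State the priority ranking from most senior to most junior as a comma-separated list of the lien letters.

Effective dates after the stated exceptions: A missed the 10-day window (92 days after the deed), so its recording date stands; B relates back to 2020-03-18 (work commenced).
E is an HOA assessment lien and takes priority over every other lien.
The other liens, earliest effective date first: F (2020-01-12), B (2020-03-18), G (2020-08-18), D (2020-11-16), A (2021-03-03), C (2021-09-03).
G would otherwise be senior to A, so under the subordination agreement G and A exchange positions.

E, F, B, A, D, G, C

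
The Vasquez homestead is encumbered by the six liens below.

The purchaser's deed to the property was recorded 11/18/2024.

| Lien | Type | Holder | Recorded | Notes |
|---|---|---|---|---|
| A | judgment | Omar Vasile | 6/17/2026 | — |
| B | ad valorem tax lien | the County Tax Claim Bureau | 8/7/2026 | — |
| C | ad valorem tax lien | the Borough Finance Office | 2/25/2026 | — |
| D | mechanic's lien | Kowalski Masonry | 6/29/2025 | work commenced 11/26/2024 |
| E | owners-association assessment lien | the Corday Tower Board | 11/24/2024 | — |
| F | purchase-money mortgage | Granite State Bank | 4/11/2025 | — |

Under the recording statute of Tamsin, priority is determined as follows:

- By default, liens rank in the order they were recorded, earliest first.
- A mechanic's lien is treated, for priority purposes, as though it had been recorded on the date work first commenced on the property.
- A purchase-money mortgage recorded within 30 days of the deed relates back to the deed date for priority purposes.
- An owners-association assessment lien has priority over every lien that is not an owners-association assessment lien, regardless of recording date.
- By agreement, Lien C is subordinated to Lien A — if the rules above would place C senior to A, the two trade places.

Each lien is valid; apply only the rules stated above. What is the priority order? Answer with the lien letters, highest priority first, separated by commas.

E, D, F, A, C, B

Adjusting effective dates: D relates back to 11/26/2024 (work commenced); F was recorded 144 days after the deed — beyond 30 days — so no relation-back applies.
E is an owners-association assessment lien and takes priority over every other lien.
The other liens, earliest effective date first: D (11/26/2024), F (4/11/2025), C (2/25/2026), A (6/17/2026), B (8/7/2026).
The subordination applies — C was senior to A — so C and A swap.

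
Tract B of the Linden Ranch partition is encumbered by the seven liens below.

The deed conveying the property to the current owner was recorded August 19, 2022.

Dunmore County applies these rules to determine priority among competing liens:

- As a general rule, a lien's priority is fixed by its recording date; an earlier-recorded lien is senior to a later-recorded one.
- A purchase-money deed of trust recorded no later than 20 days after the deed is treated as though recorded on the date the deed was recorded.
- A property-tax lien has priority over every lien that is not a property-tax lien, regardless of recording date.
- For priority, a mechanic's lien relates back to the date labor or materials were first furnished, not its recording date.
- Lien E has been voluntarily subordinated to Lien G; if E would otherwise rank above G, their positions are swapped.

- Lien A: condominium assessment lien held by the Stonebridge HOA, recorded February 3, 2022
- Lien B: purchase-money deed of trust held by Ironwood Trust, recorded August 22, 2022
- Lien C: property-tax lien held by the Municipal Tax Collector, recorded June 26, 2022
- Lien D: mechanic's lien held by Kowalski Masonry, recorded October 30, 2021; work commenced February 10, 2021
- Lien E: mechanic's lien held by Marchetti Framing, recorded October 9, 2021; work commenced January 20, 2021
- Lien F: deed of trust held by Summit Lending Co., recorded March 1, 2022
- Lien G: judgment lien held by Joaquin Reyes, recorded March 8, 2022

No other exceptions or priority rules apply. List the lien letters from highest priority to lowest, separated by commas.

C, G, D, A, F, E, B

Effective dates: B was recorded within the 20-day window, so its effective date is the deed date August 19, 2022; D's effective date is February 10, 2021, when work began; E's effective date is January 20, 2021, when work began.
As a property-tax lien, C is senior to every other lien.
Ordering the rest by effective date: E (January 20, 2021), D (February 10, 2021), A (February 3, 2022), F (March 1, 2022), G (March 8, 2022), B (August 19, 2022).
E would otherwise be senior to G, so under the subordination agreement E and G exchange positions.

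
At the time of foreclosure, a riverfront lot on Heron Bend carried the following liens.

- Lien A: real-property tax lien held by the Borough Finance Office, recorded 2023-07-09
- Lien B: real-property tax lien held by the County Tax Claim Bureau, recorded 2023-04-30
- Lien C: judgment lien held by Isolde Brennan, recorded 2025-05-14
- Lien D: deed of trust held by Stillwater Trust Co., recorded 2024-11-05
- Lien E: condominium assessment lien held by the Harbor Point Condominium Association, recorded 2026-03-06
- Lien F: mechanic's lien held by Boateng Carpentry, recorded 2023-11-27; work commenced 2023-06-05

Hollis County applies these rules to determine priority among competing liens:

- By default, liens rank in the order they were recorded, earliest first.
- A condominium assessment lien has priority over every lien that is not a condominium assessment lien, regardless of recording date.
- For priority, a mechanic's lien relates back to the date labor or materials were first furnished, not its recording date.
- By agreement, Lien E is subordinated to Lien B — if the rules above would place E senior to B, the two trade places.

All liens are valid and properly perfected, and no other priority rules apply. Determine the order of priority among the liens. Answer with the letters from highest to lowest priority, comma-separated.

Adjusting effective dates: F relates back to 2023-06-05 (work commenced).
E is a condominium assessment lien and takes priority over every other lien.
The other liens, earliest effective date first: B (2023-04-30), F (2023-06-05), A (2023-07-09), D (2024-11-05), C (2025-05-14).
E would otherwise be senior to B, so under the subordination agreement E and B exchange positions.

B, E, F, A, D, C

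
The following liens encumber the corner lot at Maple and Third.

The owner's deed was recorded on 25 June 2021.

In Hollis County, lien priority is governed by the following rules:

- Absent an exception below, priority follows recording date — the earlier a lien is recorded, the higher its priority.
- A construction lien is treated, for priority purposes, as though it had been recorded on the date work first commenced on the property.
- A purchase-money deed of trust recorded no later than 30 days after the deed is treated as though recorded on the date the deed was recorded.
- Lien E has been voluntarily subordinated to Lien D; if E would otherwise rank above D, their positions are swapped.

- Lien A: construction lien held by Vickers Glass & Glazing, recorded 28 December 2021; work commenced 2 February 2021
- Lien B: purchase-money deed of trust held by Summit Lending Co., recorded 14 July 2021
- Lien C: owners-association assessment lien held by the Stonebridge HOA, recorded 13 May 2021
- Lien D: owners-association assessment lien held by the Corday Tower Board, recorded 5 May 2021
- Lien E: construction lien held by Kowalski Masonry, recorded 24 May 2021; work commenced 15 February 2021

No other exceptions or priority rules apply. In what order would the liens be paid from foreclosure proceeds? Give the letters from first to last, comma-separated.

A, D, E, C, B

First, effective dates: A is treated as recorded 2 February 2021, the work-commencement date; B's effective date is the deed date, 25 June 2021; E's effective date is 15 February 2021, when work began.
By effective date, earliest first: A (2 February 2021), E (15 February 2021), D (5 May 2021), C (13 May 2021), B (25 June 2021).
The subordination applies — E was senior to D — so E and D swap.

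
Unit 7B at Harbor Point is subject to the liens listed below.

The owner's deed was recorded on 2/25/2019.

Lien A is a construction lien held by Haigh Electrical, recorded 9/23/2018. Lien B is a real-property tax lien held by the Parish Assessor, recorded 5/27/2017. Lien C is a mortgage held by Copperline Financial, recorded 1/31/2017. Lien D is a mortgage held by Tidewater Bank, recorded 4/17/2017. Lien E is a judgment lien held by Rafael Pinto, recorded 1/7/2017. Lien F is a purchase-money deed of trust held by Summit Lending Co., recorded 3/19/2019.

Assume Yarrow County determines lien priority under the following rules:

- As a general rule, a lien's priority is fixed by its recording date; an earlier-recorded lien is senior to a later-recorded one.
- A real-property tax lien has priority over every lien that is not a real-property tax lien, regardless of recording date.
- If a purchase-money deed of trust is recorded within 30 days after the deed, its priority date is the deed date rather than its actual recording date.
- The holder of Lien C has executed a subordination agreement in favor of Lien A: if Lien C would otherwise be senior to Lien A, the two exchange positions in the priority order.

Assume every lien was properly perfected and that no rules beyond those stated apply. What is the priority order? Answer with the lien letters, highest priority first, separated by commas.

B, E, A, D, C, F

Adjusting effective dates: F relates back to the deed date 2/25/2019.
B is a real-property tax lien and takes priority over every other lien.
Among the remaining liens, by effective date: E (1/7/2017), C (1/31/2017), D (4/17/2017), A (9/23/2018), F (2/25/2019).
The subordination applies — C was senior to A — so C and A swap.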